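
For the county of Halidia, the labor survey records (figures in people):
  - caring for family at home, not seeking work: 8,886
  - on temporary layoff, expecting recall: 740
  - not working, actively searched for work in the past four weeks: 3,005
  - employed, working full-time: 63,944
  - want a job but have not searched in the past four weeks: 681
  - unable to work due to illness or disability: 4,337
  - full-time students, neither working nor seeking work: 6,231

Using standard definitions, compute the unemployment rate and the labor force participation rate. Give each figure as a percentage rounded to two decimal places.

Unemployment rate ≈ 5.53%; labor force participation rate ≈ 77.07%.

Employed = 63,944.
Unemployed = 740 + 3,005 = 3,745 (jobless and actively searching, or on temporary layoff).
Labor force = 63,944 + 3,745 = 67,689.
Not in labor force = 8,886 + 681 + 4,337 + 6,231 = 20,135 (those not working and not actively searching are outside the labor force — including those who want a job but have given up searching).
Civilian working-age population = 67,689 + 20,135 = 87,824.
Unemployment rate = 3,745 / 67,689 = 5.53%.
Labor force participation rate = 67,689 / 87,824 = 77.07%.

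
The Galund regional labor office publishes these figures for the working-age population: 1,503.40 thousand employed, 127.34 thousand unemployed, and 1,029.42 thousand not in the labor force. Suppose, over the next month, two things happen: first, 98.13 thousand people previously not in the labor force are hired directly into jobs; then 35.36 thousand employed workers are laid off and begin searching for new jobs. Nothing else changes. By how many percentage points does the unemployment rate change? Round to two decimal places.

The unemployment rate changes by +1.60 percentage points.

Initially, labor force = 1,503.40 + 127.34 = 1,630.74 thousand, so u = 127.34/1,630.74 = 7.81%.
After the first change, employed and labor force both rise by 98.13; unemployed unchanged → E = 1,601.53, U = 127.34, labor force = 1,728.87 thousand.
After the second change, employed falls and unemployed rises by 35.36; labor force unchanged → E = 1,566.17, U = 162.70, labor force = 1,728.87 thousand.
New unemployment rate = 162.70 / 1,728.87 = 9.41%.
Change = 9.41% − 7.81% = +1.60 percentage points.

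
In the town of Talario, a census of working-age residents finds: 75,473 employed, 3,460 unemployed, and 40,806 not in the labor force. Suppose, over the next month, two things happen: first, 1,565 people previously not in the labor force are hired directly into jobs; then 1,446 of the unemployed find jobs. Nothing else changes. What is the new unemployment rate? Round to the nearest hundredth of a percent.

New unemployment rate ≈ 2.50%.

Initially, labor force = 75,473 + 3,460 = 78,933, so u = 3,460/78,933 = 4.38%.
After the first change, employed and labor force both rise by 1,565; unemployed unchanged → E = 77,038, U = 3,460, labor force = 80,498.
After the second change, unemployed falls and employed rises by 1,446; labor force unchanged → E = 78,484, U = 2,014, labor force = 80,498.
New unemployment rate = 2,014 / 80,498 = 2.50%.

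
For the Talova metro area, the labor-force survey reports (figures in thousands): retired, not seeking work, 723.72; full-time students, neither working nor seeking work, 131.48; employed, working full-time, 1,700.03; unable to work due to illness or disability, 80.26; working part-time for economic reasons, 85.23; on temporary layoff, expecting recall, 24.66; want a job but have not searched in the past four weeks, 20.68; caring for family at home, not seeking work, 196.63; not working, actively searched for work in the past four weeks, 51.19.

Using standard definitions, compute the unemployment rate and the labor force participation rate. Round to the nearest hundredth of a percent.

Employed = 1,700.03 + 85.23 = 1,785.26 thousand (anyone who worked, including part-time for economic reasons, counts as employed).
Unemployed = 24.66 + 51.19 = 75.85 thousand (jobless and actively searching, or on temporary layoff).
Labor force = 1,785.26 + 75.85 = 1,861.11 thousand.
Not in labor force = 723.72 + 131.48 + 80.26 + 20.68 + 196.63 = 1,152.77 thousand (those not working and not actively searching are outside the labor force — including those who want a job but have given up searching).
Civilian working-age population = 1,861.11 + 1,152.77 = 3,013.88 thousand.
Unemployment rate = 75.85 / 1,861.11 = 4.08%.
Labor force participation rate = 1,861.11 / 3,013.88 = 61.75%.

Unemployment rate ≈ 4.08%; labor force participation rate ≈ 61.75%.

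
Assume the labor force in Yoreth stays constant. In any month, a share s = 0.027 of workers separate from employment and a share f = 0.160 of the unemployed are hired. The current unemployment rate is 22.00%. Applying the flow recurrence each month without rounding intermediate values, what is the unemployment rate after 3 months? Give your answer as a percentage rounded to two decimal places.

With a fixed labor force, u_{t+1} = u_t + s·(1−u_t) − f·u_t = u_t·(1−s−f) + s.
Here 1−s−f = 0.813 and s = 0.027.
u_1 = 0.220000 × 0.813 + 0.027 = 0.205860.
u_2 = 0.205860 × 0.813 + 0.027 = 0.194364.
u_3 = 0.194364 × 0.813 + 0.027 = 0.185018.

Unemployment rate after three months ≈ 18.50%.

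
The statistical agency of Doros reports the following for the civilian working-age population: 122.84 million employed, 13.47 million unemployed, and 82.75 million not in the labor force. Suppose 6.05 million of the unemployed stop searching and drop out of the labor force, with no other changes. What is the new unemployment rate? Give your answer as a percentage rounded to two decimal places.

New unemployment rate ≈ 5.70%.

Initially, labor force = 122.84 + 13.47 = 136.31 million, so u = 13.47/136.31 = 9.88%.
After the change, unemployed and labor force both fall by 6.05 → E = 122.84, U = 7.42, labor force = 130.26 million.
New unemployment rate = 7.42 / 130.26 = 5.70%.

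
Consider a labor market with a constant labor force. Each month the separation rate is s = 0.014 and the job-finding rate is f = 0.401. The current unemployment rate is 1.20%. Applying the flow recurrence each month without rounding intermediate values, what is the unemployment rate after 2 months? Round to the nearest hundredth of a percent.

With a fixed labor force, u_{t+1} = u_t + s·(1−u_t) − f·u_t = u_t·(1−s−f) + s.
Here 1−s−f = 0.585 and s = 0.014.
u_1 = 0.012000 × 0.585 + 0.014 = 0.021020.
u_2 = 0.021020 × 0.585 + 0.014 = 0.026297.

Unemployment rate after two months ≈ 2.63%.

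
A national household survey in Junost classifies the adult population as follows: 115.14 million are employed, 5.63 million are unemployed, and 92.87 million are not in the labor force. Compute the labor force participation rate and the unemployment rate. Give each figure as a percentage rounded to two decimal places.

Labor force participation rate ≈ 56.53%; unemployment rate ≈ 4.66%.

Labor force = employed + unemployed = 115.14 + 5.63 = 120.77 million.
Working-age population = 120.77 + 92.87 = 213.64 million.
Unemployment rate = 5.63 / 120.77 = 4.66%.
Labor force participation rate = 120.77 / 213.64 = 56.53%.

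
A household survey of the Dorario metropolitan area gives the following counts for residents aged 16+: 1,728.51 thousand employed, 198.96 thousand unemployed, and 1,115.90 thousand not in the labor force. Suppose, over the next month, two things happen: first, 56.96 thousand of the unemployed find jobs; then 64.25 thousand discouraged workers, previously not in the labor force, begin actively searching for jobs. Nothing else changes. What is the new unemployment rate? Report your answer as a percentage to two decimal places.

Initially, labor force = 1,728.51 + 198.96 = 1,927.47 thousand, so u = 198.96/1,927.47 = 10.32%.
After the first change, unemployed falls and employed rises by 56.96; labor force unchanged → E = 1,785.47, U = 142.00, labor force = 1,927.47 thousand.
After the second change, unemployed and labor force both rise by 64.25 → E = 1,785.47, U = 206.25, labor force = 1,991.72 thousand.
New unemployment rate = 206.25 / 1,991.72 = 10.36%.

New unemployment rate ≈ 10.36%.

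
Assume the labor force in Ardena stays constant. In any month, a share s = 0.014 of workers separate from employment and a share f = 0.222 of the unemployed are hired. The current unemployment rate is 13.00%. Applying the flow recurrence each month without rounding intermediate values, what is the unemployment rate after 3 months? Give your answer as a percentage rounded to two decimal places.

With a fixed labor force, u_{t+1} = u_t + s·(1−u_t) − f·u_t = u_t·(1−s−f) + s.
Here 1−s−f = 0.764 and s = 0.014.
u_1 = 0.130000 × 0.764 + 0.014 = 0.113320.
u_2 = 0.113320 × 0.764 + 0.014 = 0.100576.
u_3 = 0.100576 × 0.764 + 0.014 = 0.090840.

Unemployment rate after three months ≈ 9.08%.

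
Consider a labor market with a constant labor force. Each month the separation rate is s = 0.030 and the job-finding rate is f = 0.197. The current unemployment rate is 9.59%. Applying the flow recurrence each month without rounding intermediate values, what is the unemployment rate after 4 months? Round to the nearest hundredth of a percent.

Unemployment rate after four months ≈ 11.92%.

With a fixed labor force, u_{t+1} = u_t + s·(1−u_t) − f·u_t = u_t·(1−s−f) + s.
Here 1−s−f = 0.773 and s = 0.030.
u_1 = 0.095900 × 0.773 + 0.030 = 0.104131.
u_2 = 0.104131 × 0.773 + 0.030 = 0.110493.
u_3 = 0.110493 × 0.773 + 0.030 = 0.115411.
u_4 = 0.115411 × 0.773 + 0.030 = 0.119213.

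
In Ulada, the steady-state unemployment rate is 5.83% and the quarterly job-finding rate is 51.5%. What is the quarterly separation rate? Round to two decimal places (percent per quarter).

From u* = s/(s+f): s = u·f/(1−u).
s = 0.0583 × 51.5 / (1 − 0.0583) = 3.0025 / 0.9417 ≈ 3.19% per quarter.

Separation rate ≈ 3.19% per quarter.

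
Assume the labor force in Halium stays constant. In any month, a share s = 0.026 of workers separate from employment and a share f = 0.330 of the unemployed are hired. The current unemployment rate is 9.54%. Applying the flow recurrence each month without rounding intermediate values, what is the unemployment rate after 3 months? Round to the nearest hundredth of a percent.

Unemployment rate after three months ≈ 7.90%.

With a fixed labor force, u_{t+1} = u_t + s·(1−u_t) − f·u_t = u_t·(1−s−f) + s.
Here 1−s−f = 0.644 and s = 0.026.
u_1 = 0.095400 × 0.644 + 0.026 = 0.087438.
u_2 = 0.087438 × 0.644 + 0.026 = 0.082310.
u_3 = 0.082310 × 0.644 + 0.026 = 0.079008.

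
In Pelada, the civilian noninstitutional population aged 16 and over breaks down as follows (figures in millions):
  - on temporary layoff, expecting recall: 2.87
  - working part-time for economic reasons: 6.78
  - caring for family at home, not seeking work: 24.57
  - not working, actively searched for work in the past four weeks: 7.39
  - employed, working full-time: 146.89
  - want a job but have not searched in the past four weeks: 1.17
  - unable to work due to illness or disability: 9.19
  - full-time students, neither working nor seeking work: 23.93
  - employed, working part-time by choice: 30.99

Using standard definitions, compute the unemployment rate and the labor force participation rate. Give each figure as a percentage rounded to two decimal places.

Employed = 6.78 + 146.89 + 30.99 = 184.66 million (anyone who worked, including part-time for economic reasons, counts as employed).
Unemployed = 2.87 + 7.39 = 10.26 million (jobless and actively searching, or on temporary layoff).
Labor force = 184.66 + 10.26 = 194.92 million.
Not in labor force = 24.57 + 1.17 + 9.19 + 23.93 = 58.86 million (those not working and not actively searching are outside the labor force — including those who want a job but have given up searching).
Civilian working-age population = 194.92 + 58.86 = 253.78 million.
Unemployment rate = 10.26 / 194.92 = 5.26%.
Labor force participation rate = 194.92 / 253.78 = 76.81%.

Unemployment rate ≈ 5.26%; labor force participation rate ≈ 76.81%.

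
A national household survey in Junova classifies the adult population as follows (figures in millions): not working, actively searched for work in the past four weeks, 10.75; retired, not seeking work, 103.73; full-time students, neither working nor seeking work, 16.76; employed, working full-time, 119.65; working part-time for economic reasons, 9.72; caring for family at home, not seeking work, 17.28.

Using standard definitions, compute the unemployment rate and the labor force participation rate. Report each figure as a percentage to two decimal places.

Unemployment rate ≈ 7.67%; labor force participation rate ≈ 50.42%.

Employed = 119.65 + 9.72 = 129.37 million (anyone who worked, including part-time for economic reasons, counts as employed).
Unemployed = 10.75 million.
Labor force = 129.37 + 10.75 = 140.12 million.
Not in labor force = 103.73 + 16.76 + 17.28 = 137.77 million (those not working and not actively searching are outside the labor force).
Civilian working-age population = 140.12 + 137.77 = 277.89 million.
Unemployment rate = 10.75 / 140.12 = 7.67%.
Labor force participation rate = 140.12 / 277.89 = 50.42%.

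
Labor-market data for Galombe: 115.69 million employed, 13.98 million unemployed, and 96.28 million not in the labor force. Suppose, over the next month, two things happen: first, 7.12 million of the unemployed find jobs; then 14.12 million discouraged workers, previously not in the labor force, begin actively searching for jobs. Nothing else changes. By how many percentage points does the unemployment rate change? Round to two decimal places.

Initially, labor force = 115.69 + 13.98 = 129.67 million, so u = 13.98/129.67 = 10.78%.
After the first change, unemployed falls and employed rises by 7.12; labor force unchanged → E = 122.81, U = 6.86, labor force = 129.67 million.
After the second change, unemployed and labor force both rise by 14.12 → E = 122.81, U = 20.98, labor force = 143.79 million.
New unemployment rate = 20.98 / 143.79 = 14.59%.
Change = 14.59% − 10.78% = +3.81 percentage points.

The unemployment rate changes by +3.81 percentage points.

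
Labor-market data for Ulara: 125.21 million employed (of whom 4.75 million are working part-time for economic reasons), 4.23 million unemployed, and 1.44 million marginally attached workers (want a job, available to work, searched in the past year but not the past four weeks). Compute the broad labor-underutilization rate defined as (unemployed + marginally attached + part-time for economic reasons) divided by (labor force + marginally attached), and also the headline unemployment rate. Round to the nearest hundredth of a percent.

Labor force = 125.21 + 4.23 = 129.44 million.
Numerator = 4.23 + 1.44 + 4.75 = 10.42 million.
Denominator = 129.44 + 1.44 = 130.88 million.
Broad rate = 10.42 / 130.88 = 7.96%.
Headline unemployment rate = 4.23 / 129.44 = 3.27%.

Broad underutilization rate ≈ 7.96%; headline unemployment rate ≈ 3.27%.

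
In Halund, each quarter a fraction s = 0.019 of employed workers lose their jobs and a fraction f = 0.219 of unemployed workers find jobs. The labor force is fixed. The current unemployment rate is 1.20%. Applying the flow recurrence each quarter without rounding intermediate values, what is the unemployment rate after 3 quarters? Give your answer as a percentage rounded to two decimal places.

Unemployment rate after three quarters ≈ 4.98%.

With a fixed labor force, u_{t+1} = u_t + s·(1−u_t) − f·u_t = u_t·(1−s−f) + s.
Here 1−s−f = 0.762 and s = 0.019.
u_1 = 0.012000 × 0.762 + 0.019 = 0.028144.
u_2 = 0.028144 × 0.762 + 0.019 = 0.040446.
u_3 = 0.040446 × 0.762 + 0.019 = 0.049820.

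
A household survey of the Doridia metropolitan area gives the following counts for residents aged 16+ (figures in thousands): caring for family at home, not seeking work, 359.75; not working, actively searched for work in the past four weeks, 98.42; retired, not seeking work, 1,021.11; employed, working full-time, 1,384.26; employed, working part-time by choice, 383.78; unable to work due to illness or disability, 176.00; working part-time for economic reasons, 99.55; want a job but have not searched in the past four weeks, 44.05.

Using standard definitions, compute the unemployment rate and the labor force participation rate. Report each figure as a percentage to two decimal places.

Unemployment rate ≈ 5.01%; labor force participation rate ≈ 55.12%.

Employed = 1,384.26 + 383.78 + 99.55 = 1,867.59 thousand (anyone who worked, including part-time for economic reasons, counts as employed).
Unemployed = 98.42 thousand.
Labor force = 1,867.59 + 98.42 = 1,966.01 thousand.
Not in labor force = 359.75 + 1,021.11 + 176.00 + 44.05 = 1,600.91 thousand (those not working and not actively searching are outside the labor force — including those who want a job but have given up searching).
Civilian working-age population = 1,966.01 + 1,600.91 = 3,566.92 thousand.
Unemployment rate = 98.42 / 1,966.01 = 5.01%.
Labor force participation rate = 1,966.01 / 3,566.92 = 55.12%.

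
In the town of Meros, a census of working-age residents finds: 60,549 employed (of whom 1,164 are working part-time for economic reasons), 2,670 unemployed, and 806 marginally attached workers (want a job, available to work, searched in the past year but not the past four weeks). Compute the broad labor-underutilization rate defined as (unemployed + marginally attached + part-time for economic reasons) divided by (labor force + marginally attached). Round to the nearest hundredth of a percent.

Broad underutilization rate ≈ 7.25%.

Labor force = 60,549 + 2,670 = 63,219.
Numerator = 2,670 + 806 + 1,164 = 4,640.
Denominator = 63,219 + 806 = 64,025.
Broad rate = 4,640 / 64,025 = 7.25%.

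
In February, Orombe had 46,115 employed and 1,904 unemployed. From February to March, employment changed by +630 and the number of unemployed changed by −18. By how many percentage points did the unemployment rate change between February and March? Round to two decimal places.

February: labor force = 46,115 + 1,904 = 48,019; u = 1,904/48,019 = 3.97%.
March: labor force = 46,745 + 1,886 = 48,631; u = 1,886/48,631 = 3.88%.
Change = 3.88% − 3.97% = −0.09 pp.

The unemployment rate changed by −0.09 percentage points.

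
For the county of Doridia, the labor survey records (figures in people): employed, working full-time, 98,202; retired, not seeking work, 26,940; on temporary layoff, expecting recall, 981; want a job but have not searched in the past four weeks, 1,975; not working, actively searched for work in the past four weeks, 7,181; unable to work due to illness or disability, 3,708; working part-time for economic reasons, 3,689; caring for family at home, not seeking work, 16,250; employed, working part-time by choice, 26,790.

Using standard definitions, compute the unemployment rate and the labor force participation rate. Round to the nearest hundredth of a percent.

Employed = 98,202 + 3,689 + 26,790 = 128,681 (anyone who worked, including part-time for economic reasons, counts as employed).
Unemployed = 981 + 7,181 = 8,162 (jobless and actively searching, or on temporary layoff).
Labor force = 128,681 + 8,162 = 136,843.
Not in labor force = 26,940 + 1,975 + 3,708 + 16,250 = 48,873 (those not working and not actively searching are outside the labor force — including those who want a job but have given up searching).
Civilian working-age population = 136,843 + 48,873 = 185,716.
Unemployment rate = 8,162 / 136,843 = 5.96%.
Labor force participation rate = 136,843 / 185,716 = 73.68%.

Unemployment rate ≈ 5.96%; labor force participation rate ≈ 73.68%.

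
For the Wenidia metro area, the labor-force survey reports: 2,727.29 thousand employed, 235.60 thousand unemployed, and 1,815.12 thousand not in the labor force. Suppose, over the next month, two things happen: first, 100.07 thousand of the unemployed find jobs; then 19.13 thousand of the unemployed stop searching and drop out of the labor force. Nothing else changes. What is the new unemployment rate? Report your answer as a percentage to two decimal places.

Initially, labor force = 2,727.29 + 235.60 = 2,962.89 thousand, so u = 235.60/2,962.89 = 7.95%.
After the first change, unemployed falls and employed rises by 100.07; labor force unchanged → E = 2,827.36, U = 135.53, labor force = 2,962.89 thousand.
After the second change, unemployed and labor force both fall by 19.13 → E = 2,827.36, U = 116.40, labor force = 2,943.76 thousand.
New unemployment rate = 116.40 / 2,943.76 = 3.95%.

New unemployment rate ≈ 3.95%.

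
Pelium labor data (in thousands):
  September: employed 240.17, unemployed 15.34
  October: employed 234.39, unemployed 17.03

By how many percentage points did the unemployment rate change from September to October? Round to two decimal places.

September: labor force = 240.17 + 15.34 = 255.51; u = 15.34/255.51 = 6.00%.
October: labor force = 234.39 + 17.03 = 251.42; u = 17.03/251.42 = 6.77%.
Change = 6.77% − 6.00% = +0.77 pp.

The unemployment rate changed by +0.77 percentage points.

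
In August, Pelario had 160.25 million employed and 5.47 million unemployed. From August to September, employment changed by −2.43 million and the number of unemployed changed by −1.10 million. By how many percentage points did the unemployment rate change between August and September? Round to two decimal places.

The unemployment rate changed by −0.61 percentage points.

August: labor force = 160.25 + 5.47 = 165.72; u = 5.47/165.72 = 3.30%.
September: labor force = 157.82 + 4.37 = 162.19; u = 4.37/162.19 = 2.69%.
Change = 2.69% − 3.30% = −0.61 pp.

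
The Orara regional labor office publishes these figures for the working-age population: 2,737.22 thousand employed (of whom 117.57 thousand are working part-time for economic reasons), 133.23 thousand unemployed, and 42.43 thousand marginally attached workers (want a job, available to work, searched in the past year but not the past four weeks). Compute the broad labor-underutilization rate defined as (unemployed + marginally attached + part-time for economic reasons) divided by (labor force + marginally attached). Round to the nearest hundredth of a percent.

Broad underutilization rate ≈ 10.07%.

Labor force = 2,737.22 + 133.23 = 2,870.45 thousand.
Numerator = 133.23 + 42.43 + 117.57 = 293.23 thousand.
Denominator = 2,870.45 + 42.43 = 2,912.88 thousand.
Broad rate = 293.23 / 2,912.88 = 10.07%.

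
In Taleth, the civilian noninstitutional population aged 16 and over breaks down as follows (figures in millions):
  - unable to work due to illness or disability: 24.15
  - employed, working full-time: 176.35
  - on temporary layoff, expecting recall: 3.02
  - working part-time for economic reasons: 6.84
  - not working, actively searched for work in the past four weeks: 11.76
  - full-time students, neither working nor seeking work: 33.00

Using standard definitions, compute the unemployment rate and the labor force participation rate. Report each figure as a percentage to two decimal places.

Employed = 176.35 + 6.84 = 183.19 million (anyone who worked, including part-time for economic reasons, counts as employed).
Unemployed = 3.02 + 11.76 = 14.78 million (jobless and actively searching, or on temporary layoff).
Labor force = 183.19 + 14.78 = 197.97 million.
Not in labor force = 24.15 + 33.00 = 57.15 million (those not working and not actively searching are outside the labor force).
Civilian working-age population = 197.97 + 57.15 = 255.12 million.
Unemployment rate = 14.78 / 197.97 = 7.47%.
Labor force participation rate = 197.97 / 255.12 = 77.60%.

Unemployment rate ≈ 7.47%; labor force participation rate ≈ 77.60%.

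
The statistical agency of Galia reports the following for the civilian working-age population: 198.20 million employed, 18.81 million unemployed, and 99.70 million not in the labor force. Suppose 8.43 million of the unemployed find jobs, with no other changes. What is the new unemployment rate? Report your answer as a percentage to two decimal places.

New unemployment rate ≈ 4.78%.

Initially, labor force = 198.20 + 18.81 = 217.01 million, so u = 18.81/217.01 = 8.67%.
After the change, unemployed falls and employed rises by 8.43; labor force unchanged → E = 206.63, U = 10.38, labor force = 217.01 million.
New unemployment rate = 10.38 / 217.01 = 4.78%.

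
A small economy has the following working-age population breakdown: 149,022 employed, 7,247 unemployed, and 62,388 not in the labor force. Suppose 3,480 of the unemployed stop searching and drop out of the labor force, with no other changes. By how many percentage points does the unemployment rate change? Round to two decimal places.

Initially, labor force = 149,022 + 7,247 = 156,269, so u = 7,247/156,269 = 4.64%.
After the change, unemployed and labor force both fall by 3,480 → E = 149,022, U = 3,767, labor force = 152,789.
New unemployment rate = 3,767 / 152,789 = 2.47%.
Change = 2.47% − 4.64% = −2.17 percentage points.

The unemployment rate changes by −2.17 percentage points.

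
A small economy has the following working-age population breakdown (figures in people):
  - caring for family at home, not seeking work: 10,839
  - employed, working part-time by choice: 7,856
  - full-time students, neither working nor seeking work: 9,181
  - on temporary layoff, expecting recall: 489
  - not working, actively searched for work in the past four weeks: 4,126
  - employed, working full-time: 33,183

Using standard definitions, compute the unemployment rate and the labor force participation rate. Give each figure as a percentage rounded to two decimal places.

Unemployment rate ≈ 10.11%; labor force participation rate ≈ 69.52%.

Employed = 7,856 + 33,183 = 41,039.
Unemployed = 489 + 4,126 = 4,615 (jobless and actively searching, or on temporary layoff).
Labor force = 41,039 + 4,615 = 45,654.
Not in labor force = 10,839 + 9,181 = 20,020 (those not working and not actively searching are outside the labor force).
Civilian working-age population = 45,654 + 20,020 = 65,674.
Unemployment rate = 4,615 / 45,654 = 10.11%.
Labor force participation rate = 45,654 / 65,674 = 69.52%.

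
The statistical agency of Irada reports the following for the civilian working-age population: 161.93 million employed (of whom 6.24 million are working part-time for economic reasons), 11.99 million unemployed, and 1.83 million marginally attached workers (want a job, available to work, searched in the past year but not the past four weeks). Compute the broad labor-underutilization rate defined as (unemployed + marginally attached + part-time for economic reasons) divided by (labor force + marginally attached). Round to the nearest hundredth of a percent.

Labor force = 161.93 + 11.99 = 173.92 million.
Numerator = 11.99 + 1.83 + 6.24 = 20.06 million.
Denominator = 173.92 + 1.83 = 175.75 million.
Broad rate = 20.06 / 175.75 = 11.41%.

Broad underutilization rate ≈ 11.41%.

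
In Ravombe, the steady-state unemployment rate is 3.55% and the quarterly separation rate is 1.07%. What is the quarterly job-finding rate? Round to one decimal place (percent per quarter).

Job-finding rate ≈ 29.1% per quarter.

From u* = s/(s+f): f = s·(1−u)/u.
f = 1.07 × (1 − 0.0355) / 0.0355 = 1.0320 / 0.0355 ≈ 29.1% per quarter.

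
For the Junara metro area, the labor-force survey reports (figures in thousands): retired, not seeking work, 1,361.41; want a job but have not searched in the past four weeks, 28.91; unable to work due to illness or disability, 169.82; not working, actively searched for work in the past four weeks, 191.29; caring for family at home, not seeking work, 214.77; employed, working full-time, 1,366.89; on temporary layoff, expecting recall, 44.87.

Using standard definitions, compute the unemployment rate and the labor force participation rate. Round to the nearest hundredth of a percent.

Employed = 1,366.89 thousand.
Unemployed = 191.29 + 44.87 = 236.16 thousand (jobless and actively searching, or on temporary layoff).
Labor force = 1,366.89 + 236.16 = 1,603.05 thousand.
Not in labor force = 1,361.41 + 28.91 + 169.82 + 214.77 = 1,774.91 thousand (those not working and not actively searching are outside the labor force — including those who want a job but have given up searching).
Civilian working-age population = 1,603.05 + 1,774.91 = 3,377.96 thousand.
Unemployment rate = 236.16 / 1,603.05 = 14.73%.
Labor force participation rate = 1,603.05 / 3,377.96 = 47.46%.

Unemployment rate ≈ 14.73%; labor force participation rate ≈ 47.46%.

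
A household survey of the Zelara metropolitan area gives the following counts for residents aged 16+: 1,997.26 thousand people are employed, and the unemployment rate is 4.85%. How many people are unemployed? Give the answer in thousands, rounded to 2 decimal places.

Let U be the number unemployed. The labor force is E + U, and U/(E+U) = 0.0485.
So U = 0.0485 × 1,997.26 / (1 − 0.0485) = 96.8671 / 0.9515 ≈ 101.80 thousand.

About 101.80 thousand are unemployed.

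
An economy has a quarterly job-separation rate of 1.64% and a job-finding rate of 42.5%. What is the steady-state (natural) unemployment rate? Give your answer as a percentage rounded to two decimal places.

At steady state the flows balance: s·E = f·U, so U/(E+U) = s/(s+f).
u* = 1.64 / (1.64 + 42.5) = 1.64 / 44.14 = 3.72%.

Steady-state unemployment rate ≈ 3.72%.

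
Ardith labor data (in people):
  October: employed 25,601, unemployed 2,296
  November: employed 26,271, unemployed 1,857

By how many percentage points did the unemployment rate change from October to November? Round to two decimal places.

The unemployment rate changed by −1.63 percentage points.

October: labor force = 25,601 + 2,296 = 27,897; u = 2,296/27,897 = 8.23%.
November: labor force = 26,271 + 1,857 = 28,128; u = 1,857/28,128 = 6.60%.
Change = 6.60% − 8.23% = −1.63 pp.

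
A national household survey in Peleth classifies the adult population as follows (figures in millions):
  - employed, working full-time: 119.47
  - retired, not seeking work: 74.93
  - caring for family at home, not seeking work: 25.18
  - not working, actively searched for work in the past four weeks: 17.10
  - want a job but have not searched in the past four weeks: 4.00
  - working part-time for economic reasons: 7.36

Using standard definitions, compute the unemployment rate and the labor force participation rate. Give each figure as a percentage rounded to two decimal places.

Employed = 119.47 + 7.36 = 126.83 million (anyone who worked, including part-time for economic reasons, counts as employed).
Unemployed = 17.10 million.
Labor force = 126.83 + 17.10 = 143.93 million.
Not in labor force = 74.93 + 25.18 + 4.00 = 104.11 million (those not working and not actively searching are outside the labor force — including those who want a job but have given up searching).
Civilian working-age population = 143.93 + 104.11 = 248.04 million.
Unemployment rate = 17.10 / 143.93 = 11.88%.
Labor force participation rate = 143.93 / 248.04 = 58.03%.

Unemployment rate ≈ 11.88%; labor force participation rate ≈ 58.03%.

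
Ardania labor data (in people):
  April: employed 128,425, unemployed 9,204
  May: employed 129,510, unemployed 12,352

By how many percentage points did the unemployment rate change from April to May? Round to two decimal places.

April: labor force = 128,425 + 9,204 = 137,629; u = 9,204/137,629 = 6.69%.
May: labor force = 129,510 + 12,352 = 141,862; u = 12,352/141,862 = 8.71%.
Change = 8.71% − 6.69% = +2.02 pp.

The unemployment rate changed by +2.02 percentage points.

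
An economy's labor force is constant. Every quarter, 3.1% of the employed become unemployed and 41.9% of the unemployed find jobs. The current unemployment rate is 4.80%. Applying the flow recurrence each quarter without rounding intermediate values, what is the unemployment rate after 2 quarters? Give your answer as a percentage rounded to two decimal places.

With a fixed labor force, u_{t+1} = u_t + s·(1−u_t) − f·u_t = u_t·(1−s−f) + s.
Here 1−s−f = 0.550 and s = 0.031.
u_1 = 0.048000 × 0.550 + 0.031 = 0.057400.
u_2 = 0.057400 × 0.550 + 0.031 = 0.062570.

Unemployment rate after two quarters ≈ 6.26%.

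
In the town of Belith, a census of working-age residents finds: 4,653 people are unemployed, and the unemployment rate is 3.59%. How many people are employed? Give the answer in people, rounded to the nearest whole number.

About 124,957 are employed.

Labor force = U / u = 4,653 / 0.0359 ≈ 129,610.
Employed = labor force − unemployed = 129,610 − 4,653 = 124,957.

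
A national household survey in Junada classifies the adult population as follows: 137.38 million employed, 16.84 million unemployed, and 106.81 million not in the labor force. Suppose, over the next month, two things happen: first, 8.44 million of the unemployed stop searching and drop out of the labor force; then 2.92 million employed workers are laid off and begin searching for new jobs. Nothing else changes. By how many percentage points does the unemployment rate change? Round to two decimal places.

Initially, labor force = 137.38 + 16.84 = 154.22 million, so u = 16.84/154.22 = 10.92%.
After the first change, unemployed and labor force both fall by 8.44 → E = 137.38, U = 8.40, labor force = 145.78 million.
After the second change, employed falls and unemployed rises by 2.92; labor force unchanged → E = 134.46, U = 11.32, labor force = 145.78 million.
New unemployment rate = 11.32 / 145.78 = 7.77%.
Change = 7.77% − 10.92% = −3.15 percentage points.

The unemployment rate changes by −3.15 percentage points.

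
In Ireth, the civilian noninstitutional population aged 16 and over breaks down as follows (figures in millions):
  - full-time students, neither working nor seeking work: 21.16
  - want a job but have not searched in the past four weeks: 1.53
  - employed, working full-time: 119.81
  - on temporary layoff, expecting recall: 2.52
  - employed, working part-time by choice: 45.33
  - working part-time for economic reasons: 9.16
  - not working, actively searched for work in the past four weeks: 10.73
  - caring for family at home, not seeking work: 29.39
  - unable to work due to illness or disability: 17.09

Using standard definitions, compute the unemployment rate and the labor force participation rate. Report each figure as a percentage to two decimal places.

Employed = 119.81 + 45.33 + 9.16 = 174.30 million (anyone who worked, including part-time for economic reasons, counts as employed).
Unemployed = 2.52 + 10.73 = 13.25 million (jobless and actively searching, or on temporary layoff).
Labor force = 174.30 + 13.25 = 187.55 million.
Not in labor force = 21.16 + 1.53 + 29.39 + 17.09 = 69.17 million (those not working and not actively searching are outside the labor force — including those who want a job but have given up searching).
Civilian working-age population = 187.55 + 69.17 = 256.72 million.
Unemployment rate = 13.25 / 187.55 = 7.06%.
Labor force participation rate = 187.55 / 256.72 = 73.06%.

Unemployment rate ≈ 7.06%; labor force participation rate ≈ 73.06%.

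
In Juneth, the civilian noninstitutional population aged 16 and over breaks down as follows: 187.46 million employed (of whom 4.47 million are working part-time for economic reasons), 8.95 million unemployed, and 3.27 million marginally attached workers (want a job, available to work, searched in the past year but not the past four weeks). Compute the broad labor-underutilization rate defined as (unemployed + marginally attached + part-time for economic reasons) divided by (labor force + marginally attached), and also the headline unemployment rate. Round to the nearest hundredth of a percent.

Labor force = 187.46 + 8.95 = 196.41 million.
Numerator = 8.95 + 3.27 + 4.47 = 16.69 million.
Denominator = 196.41 + 3.27 = 199.68 million.
Broad rate = 16.69 / 199.68 = 8.36%.
Headline unemployment rate = 8.95 / 196.41 = 4.56%.

Broad underutilization rate ≈ 8.36%; headline unemployment rate ≈ 4.56%.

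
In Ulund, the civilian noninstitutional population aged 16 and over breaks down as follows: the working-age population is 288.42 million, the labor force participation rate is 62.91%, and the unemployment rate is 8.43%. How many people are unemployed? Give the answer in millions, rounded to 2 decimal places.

Labor force = 0.6291 × 288.42 = 181.45 million.
Unemployed = 0.0843 × 181.45 ≈ 15.30 million.

About 15.30 million are unemployed.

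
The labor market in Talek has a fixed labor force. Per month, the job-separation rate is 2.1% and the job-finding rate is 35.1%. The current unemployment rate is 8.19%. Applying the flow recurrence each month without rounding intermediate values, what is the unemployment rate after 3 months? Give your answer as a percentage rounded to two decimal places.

Unemployment rate after three months ≈ 6.28%.

With a fixed labor force, u_{t+1} = u_t + s·(1−u_t) − f·u_t = u_t·(1−s−f) + s.
Here 1−s−f = 0.628 and s = 0.021.
u_1 = 0.081900 × 0.628 + 0.021 = 0.072433.
u_2 = 0.072433 × 0.628 + 0.021 = 0.066488.
u_3 = 0.066488 × 0.628 + 0.021 = 0.062754.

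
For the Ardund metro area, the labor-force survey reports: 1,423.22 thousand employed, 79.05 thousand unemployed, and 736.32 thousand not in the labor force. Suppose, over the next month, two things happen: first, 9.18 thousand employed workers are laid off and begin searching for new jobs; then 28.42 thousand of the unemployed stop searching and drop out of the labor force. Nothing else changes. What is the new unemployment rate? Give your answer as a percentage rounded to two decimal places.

Initially, labor force = 1,423.22 + 79.05 = 1,502.27 thousand, so u = 79.05/1,502.27 = 5.26%.
After the first change, employed falls and unemployed rises by 9.18; labor force unchanged → E = 1,414.04, U = 88.23, labor force = 1,502.27 thousand.
After the second change, unemployed and labor force both fall by 28.42 → E = 1,414.04, U = 59.81, labor force = 1,473.85 thousand.
New unemployment rate = 59.81 / 1,473.85 = 4.06%.

New unemployment rate ≈ 4.06%.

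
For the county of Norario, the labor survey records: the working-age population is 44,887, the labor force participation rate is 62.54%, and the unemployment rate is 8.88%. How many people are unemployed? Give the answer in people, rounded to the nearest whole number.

Labor force = 0.6254 × 44,887 = 28,072.
Unemployed = 0.0888 × 28,072 ≈ 2,493.

About 2,493 are unemployed.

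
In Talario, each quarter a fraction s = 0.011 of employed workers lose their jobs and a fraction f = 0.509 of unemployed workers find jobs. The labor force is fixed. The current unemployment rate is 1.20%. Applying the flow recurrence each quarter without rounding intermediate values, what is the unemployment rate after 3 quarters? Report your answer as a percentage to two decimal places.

With a fixed labor force, u_{t+1} = u_t + s·(1−u_t) − f·u_t = u_t·(1−s−f) + s.
Here 1−s−f = 0.480 and s = 0.011.
u_1 = 0.012000 × 0.480 + 0.011 = 0.016760.
u_2 = 0.016760 × 0.480 + 0.011 = 0.019045.
u_3 = 0.019045 × 0.480 + 0.011 = 0.020142.

Unemployment rate after three quarters ≈ 2.01%.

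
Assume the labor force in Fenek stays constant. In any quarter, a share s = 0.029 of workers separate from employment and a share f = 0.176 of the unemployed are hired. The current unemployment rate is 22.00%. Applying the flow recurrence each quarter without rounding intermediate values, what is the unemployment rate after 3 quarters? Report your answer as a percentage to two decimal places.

With a fixed labor force, u_{t+1} = u_t + s·(1−u_t) − f·u_t = u_t·(1−s−f) + s.
Here 1−s−f = 0.795 and s = 0.029.
u_1 = 0.220000 × 0.795 + 0.029 = 0.203900.
u_2 = 0.203900 × 0.795 + 0.029 = 0.191101.
u_3 = 0.191101 × 0.795 + 0.029 = 0.180925.

Unemployment rate after three quarters ≈ 18.09%.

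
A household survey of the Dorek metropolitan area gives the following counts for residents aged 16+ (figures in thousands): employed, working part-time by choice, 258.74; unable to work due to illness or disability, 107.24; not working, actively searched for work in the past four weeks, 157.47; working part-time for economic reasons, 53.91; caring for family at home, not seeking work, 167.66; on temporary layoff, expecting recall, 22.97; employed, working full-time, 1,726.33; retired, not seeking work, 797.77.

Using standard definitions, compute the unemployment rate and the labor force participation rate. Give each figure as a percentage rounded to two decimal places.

Employed = 258.74 + 53.91 + 1,726.33 = 2,038.98 thousand (anyone who worked, including part-time for economic reasons, counts as employed).
Unemployed = 157.47 + 22.97 = 180.44 thousand (jobless and actively searching, or on temporary layoff).
Labor force = 2,038.98 + 180.44 = 2,219.42 thousand.
Not in labor force = 107.24 + 167.66 + 797.77 = 1,072.67 thousand (those not working and not actively searching are outside the labor force).
Civilian working-age population = 2,219.42 + 1,072.67 = 3,292.09 thousand.
Unemployment rate = 180.44 / 2,219.42 = 8.13%.
Labor force participation rate = 2,219.42 / 3,292.09 = 67.42%.

Unemployment rate ≈ 8.13%; labor force participation rate ≈ 67.42%.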